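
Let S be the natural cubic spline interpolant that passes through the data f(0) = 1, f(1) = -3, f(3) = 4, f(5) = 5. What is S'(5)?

-1

Let M_i = S''(x_i). Step sizes h_i = 1, 2, 2; slopes of the chords Δ_i = (y_(i+1) - y_i)/h_i = -4, 7/2, 1/2.
  1·M_0 + 6·M_1 + 2·M_2 = 6(Δ_1 - Δ_0) = 45
  2·M_1 + 8·M_2 + 2·M_3 = 6(Δ_2 - Δ_1) = -18
Natural end conditions: M_0 = M_3 = 0.
Solving: M_0 = 0, M_1 = 9, M_2 = -9/2, M_3 = 0.
On [3, 5], S'(x) = b_2 + 2c_2·(x - 3) + 3d_2·(x - 3)² with b_2 = Δ_2 - h_2(2M_2 + M_3)/6 = 7/2, c_2 = M_2/2 = -9/4, d_2 = (M_3 - M_2)/(6h_2) = 3/8. So S'(5) = -1.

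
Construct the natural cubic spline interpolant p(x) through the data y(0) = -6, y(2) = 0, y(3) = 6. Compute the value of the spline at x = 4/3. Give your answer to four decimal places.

Write m_i for p''(x_i). With h_i = 2, 1 and divided differences Δ_i = 3, 6, the continuity of p' gives the tridiagonal system
  2·m_0 + 6·m_1 + 1·m_2 = 6(Δ_1 - Δ_0) = 18
Natural end conditions: m_0 = m_2 = 0.
Hence m_0 = 0, m_1 = 3, m_2 = 0.
On [0, 2], p(x) = -6 + 2·x + 0·x² + 1/4·x³.
With x = 4/3: p(4/3) = -74/27.

-2.7407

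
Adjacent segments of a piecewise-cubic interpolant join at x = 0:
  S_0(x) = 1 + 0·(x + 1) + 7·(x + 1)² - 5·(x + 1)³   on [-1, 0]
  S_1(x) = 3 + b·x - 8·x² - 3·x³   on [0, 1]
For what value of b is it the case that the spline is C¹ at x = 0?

-1

S_0'(x) = 0 + 14·(x + 1) - 15·(x + 1)², so S_0'(0) = -1. On the right, S_1'(0) = b, so b = -1.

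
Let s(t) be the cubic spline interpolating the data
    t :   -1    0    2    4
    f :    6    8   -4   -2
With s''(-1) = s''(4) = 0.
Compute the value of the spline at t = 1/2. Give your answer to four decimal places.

Write M_i for s''(x_i). With h_i = 1, 2, 2 and divided differences Δ_i = 2, -6, 1, the continuity of s' gives the tridiagonal system
  1·M_0 + 6·M_1 + 2·M_2 = 6(Δ_1 - Δ_0) = -48
  2·M_1 + 8·M_2 + 2·M_3 = 6(Δ_2 - Δ_1) = 42
Natural end conditions: M_0 = M_3 = 0.
Solving the tridiagonal system: M_0 = 0, M_1 = -117/11, M_2 = 87/11, M_3 = 0.
On [0, 2], s(t) = 8 - 17/11·t - 117/22·t² + 17/11·t³.
With t = 1/2: s(1/2) = 67/11.

6.0909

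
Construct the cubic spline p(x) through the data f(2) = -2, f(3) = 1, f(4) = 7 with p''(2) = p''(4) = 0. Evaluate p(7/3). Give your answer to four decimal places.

-1.2222

Let m_i = p''(x_i). Step sizes h_i = 1, 1; slopes of the chords Δ_i = (y_(i+1) - y_i)/h_i = 3, 6.
  1·m_0 + 4·m_1 + 1·m_2 = 6(Δ_1 - Δ_0) = 18
Natural end conditions: m_0 = m_2 = 0.
Solving the tridiagonal system: m_0 = 0, m_1 = 9/2, m_2 = 0.
On [2, 3], p(x) = -2 + 9/4·(x - 2) + 0·(x - 2)² + 3/4·(x - 2)³.
With (x - 2) = 1/3: p(7/3) = -11/9.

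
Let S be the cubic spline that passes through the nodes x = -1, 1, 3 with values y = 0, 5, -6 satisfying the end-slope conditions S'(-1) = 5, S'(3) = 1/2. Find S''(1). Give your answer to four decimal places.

-9.7500

Put m_i = S'' at the i-th knot. Here h = (2, 2) and Δ = (5/2, -11/2), so the interior equations h_(i-1)·m_(i-1) + 2(h_(i-1)+h_i)·m_i + h_i·m_(i+1) = 6(Δ_i − Δ_(i-1)) read
  2·m_0 + 8·m_1 + 2·m_2 = 6(Δ_1 - Δ_0) = -48
Clamped end conditions give two more equations: 2h_0·m_0 + h_0·m_1 = 6(Δ_0 - S'(-1)) = -15 and h_1·m_1 + 2h_1·m_2 = 6(S'(3) - Δ_1) = 36.
Solving the tridiagonal system: m_0 = 9/8, m_1 = -39/4, m_2 = 111/8.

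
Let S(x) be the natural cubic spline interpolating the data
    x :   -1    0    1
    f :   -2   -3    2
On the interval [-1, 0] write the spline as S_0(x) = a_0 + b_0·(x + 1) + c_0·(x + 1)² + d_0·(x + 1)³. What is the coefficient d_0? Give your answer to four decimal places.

1.5000

Put M_i = S'' at the i-th knot. Here h = (1, 1) and Δ = (-1, 5), so the interior equations h_(i-1)·M_(i-1) + 2(h_(i-1)+h_i)·M_i + h_i·M_(i+1) = 6(Δ_i − Δ_(i-1)) read
  1·M_0 + 4·M_1 + 1·M_2 = 6(Δ_1 - Δ_0) = 36
Natural end conditions: M_0 = M_2 = 0.
Solving: M_0 = 0, M_1 = 9, M_2 = 0.
On [-1, 0], with S_0(x) = a_0 + b_0·(x + 1) + c_0·(x + 1)² + d_0·(x + 1)³: c_0 = M_0/2 = 0, d_0 = (M_1 - M_0)/(6h_0) = 3/2, b_0 = Δ_0 - h_0(2M_0 + M_1)/6 = -5/2.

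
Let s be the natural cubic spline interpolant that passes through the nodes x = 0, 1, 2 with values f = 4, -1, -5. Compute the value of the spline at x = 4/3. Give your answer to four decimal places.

Put m_i = s'' at the i-th knot. Here h = (1, 1) and Δ = (-5, -4), so the interior equations h_(i-1)·m_(i-1) + 2(h_(i-1)+h_i)·m_i + h_i·m_(i+1) = 6(Δ_i − Δ_(i-1)) read
  1·m_0 + 4·m_1 + 1·m_2 = 6(Δ_1 - Δ_0) = 6
Natural end conditions: m_0 = m_2 = 0.
Solving: m_0 = 0, m_1 = 3/2, m_2 = 0.
On [1, 2], s(x) = -1 - 9/2·(x - 1) + 3/4·(x - 1)² - 1/4·(x - 1)³.
With (x - 1) = 1/3: s(4/3) = -131/54.

-2.4259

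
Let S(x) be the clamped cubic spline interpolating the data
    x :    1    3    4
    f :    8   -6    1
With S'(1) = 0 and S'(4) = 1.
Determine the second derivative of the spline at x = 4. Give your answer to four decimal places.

-31.6667

With M_i denoting the second derivative at x_i, h_i = 2, 1, and Δ_i = (y_(i+1) − y_i)/h_i = -7, 7:
  2·M_0 + 6·M_1 + 1·M_2 = 6(Δ_1 - Δ_0) = 84
Clamped end conditions give two more equations: 2h_0·M_0 + h_0·M_1 = 6(Δ_0 - S'(1)) = -42 and h_1·M_1 + 2h_1·M_2 = 6(S'(4) - Δ_1) = -36.
Solving the tridiagonal system: M_0 = -145/6, M_1 = 82/3, M_2 = -95/3.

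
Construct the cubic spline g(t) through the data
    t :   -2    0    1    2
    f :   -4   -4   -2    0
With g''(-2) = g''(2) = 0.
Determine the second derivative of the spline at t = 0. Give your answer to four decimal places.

Let M_i = g''(x_i). Step sizes h_i = 2, 1, 1; slopes of the chords Δ_i = (y_(i+1) - y_i)/h_i = 0, 2, 2.
  2·M_0 + 6·M_1 + 1·M_2 = 6(Δ_1 - Δ_0) = 12
  1·M_1 + 4·M_2 + 1·M_3 = 6(Δ_2 - Δ_1) = 0
Natural end conditions: M_0 = M_3 = 0.
Hence M_0 = 0, M_1 = 48/23, M_2 = -12/23, M_3 = 0.

2.0870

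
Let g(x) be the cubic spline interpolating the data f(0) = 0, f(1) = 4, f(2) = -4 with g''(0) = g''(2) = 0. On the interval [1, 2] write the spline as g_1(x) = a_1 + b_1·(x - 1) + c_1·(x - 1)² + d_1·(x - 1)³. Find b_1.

Put M_i = g'' at the i-th knot. Here h = (1, 1) and Δ = (4, -8), so the interior equations h_(i-1)·M_(i-1) + 2(h_(i-1)+h_i)·M_i + h_i·M_(i+1) = 6(Δ_i − Δ_(i-1)) read
  1·M_0 + 4·M_1 + 1·M_2 = 6(Δ_1 - Δ_0) = -72
Natural end conditions: M_0 = M_2 = 0.
Hence M_0 = 0, M_1 = -18, M_2 = 0.
On [1, 2], with g_1(x) = a_1 + b_1·(x - 1) + c_1·(x - 1)² + d_1·(x - 1)³: c_1 = M_1/2 = -9, d_1 = (M_2 - M_1)/(6h_1) = 3, b_1 = Δ_1 - h_1(2M_1 + M_2)/6 = -2.

-2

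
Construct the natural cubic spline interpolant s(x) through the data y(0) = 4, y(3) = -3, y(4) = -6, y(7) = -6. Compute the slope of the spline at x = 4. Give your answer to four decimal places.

Put m_i = s'' at the i-th knot. Here h = (3, 1, 3) and Δ = (-7/3, -3, 0), so the interior equations h_(i-1)·m_(i-1) + 2(h_(i-1)+h_i)·m_i + h_i·m_(i+1) = 6(Δ_i − Δ_(i-1)) read
  3·m_0 + 8·m_1 + 1·m_2 = 6(Δ_1 - Δ_0) = -4
  1·m_1 + 8·m_2 + 3·m_3 = 6(Δ_2 - Δ_1) = 18
Natural end conditions: m_0 = m_3 = 0.
Hence m_0 = 0, m_1 = -50/63, m_2 = 148/63, m_3 = 0.
On [4, 7], s'(x) = b_2 + 2c_2·(x - 4) + 3d_2·(x - 4)² with b_2 = Δ_2 - h_2(2m_2 + m_3)/6 = -148/63, c_2 = m_2/2 = 74/63, d_2 = (m_3 - m_2)/(6h_2) = -74/567. So s'(4) = -148/63.

-2.3492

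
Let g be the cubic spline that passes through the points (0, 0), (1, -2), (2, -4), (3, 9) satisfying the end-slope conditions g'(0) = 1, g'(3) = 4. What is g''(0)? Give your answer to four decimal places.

-5.2000

Let M_i = g''(x_i). Step sizes h_i = 1, 1, 1; slopes of the chords Δ_i = (y_(i+1) - y_i)/h_i = -2, -2, 13.
  1·M_0 + 4·M_1 + 1·M_2 = 6(Δ_1 - Δ_0) = 0
  1·M_1 + 4·M_2 + 1·M_3 = 6(Δ_2 - Δ_1) = 90
Clamped end conditions give two more equations: 2h_0·M_0 + h_0·M_1 = 6(Δ_0 - g'(0)) = -18 and h_2·M_2 + 2h_2·M_3 = 6(g'(3) - Δ_2) = -54.
Solving: M_0 = -26/5, M_1 = -38/5, M_2 = 178/5, M_3 = -224/5.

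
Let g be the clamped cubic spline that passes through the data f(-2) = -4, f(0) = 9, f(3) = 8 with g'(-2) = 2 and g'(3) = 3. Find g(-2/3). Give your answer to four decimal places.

Write σ_i for g''(x_i). With h_i = 2, 3 and divided differences Δ_i = 13/2, -1/3, the continuity of g' gives the tridiagonal system
  2·σ_0 + 10·σ_1 + 3·σ_2 = 6(Δ_1 - Δ_0) = -41
Clamped end conditions give two more equations: 2h_0·σ_0 + h_0·σ_1 = 6(Δ_0 - g'(-2)) = 27 and h_1·σ_1 + 2h_1·σ_2 = 6(g'(3) - Δ_1) = 20.
Hence σ_0 = 221/20, σ_1 = -43/5, σ_2 = 229/30.
On [-2, 0], g(x) = -4 + 2·(x + 2) + 221/40·(x + 2)² - 131/80·(x + 2)³.
With (x + 2) = 4/3: g(-2/3) = 622/135.

4.6074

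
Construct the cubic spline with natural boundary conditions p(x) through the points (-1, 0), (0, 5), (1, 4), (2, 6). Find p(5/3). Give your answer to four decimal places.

4.9778

With m_i denoting the second derivative at x_i, h_i = 1, 1, 1, and Δ_i = (y_(i+1) − y_i)/h_i = 5, -1, 2:
  1·m_0 + 4·m_1 + 1·m_2 = 6(Δ_1 - Δ_0) = -36
  1·m_1 + 4·m_2 + 1·m_3 = 6(Δ_2 - Δ_1) = 18
Natural end conditions: m_0 = m_3 = 0.
Solving: m_0 = 0, m_1 = -54/5, m_2 = 36/5, m_3 = 0.
On [1, 2], p(x) = 4 - 2/5·(x - 1) + 18/5·(x - 1)² - 6/5·(x - 1)³.
With (x - 1) = 2/3: p(5/3) = 224/45.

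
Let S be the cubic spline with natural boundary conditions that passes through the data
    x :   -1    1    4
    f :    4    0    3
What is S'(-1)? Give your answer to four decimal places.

-2.6000

Write σ_i for S''(x_i). With h_i = 2, 3 and divided differences Δ_i = -2, 1, the continuity of S' gives the tridiagonal system
  2·σ_0 + 10·σ_1 + 3·σ_2 = 6(Δ_1 - Δ_0) = 18
Natural end conditions: σ_0 = σ_2 = 0.
Solving the tridiagonal system: σ_0 = 0, σ_1 = 9/5, σ_2 = 0.
On [-1, 1], S'(x) = b_0 + 2c_0·(x + 1) + 3d_0·(x + 1)² with b_0 = Δ_0 - h_0(2σ_0 + σ_1)/6 = -13/5, c_0 = σ_0/2 = 0, d_0 = (σ_1 - σ_0)/(6h_0) = 3/20. So S'(-1) = -13/5.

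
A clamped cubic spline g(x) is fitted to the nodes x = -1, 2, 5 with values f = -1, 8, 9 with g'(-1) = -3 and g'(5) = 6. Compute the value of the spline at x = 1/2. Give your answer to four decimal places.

1.7188

With M_i denoting the second derivative at x_i, h_i = 3, 3, and Δ_i = (y_(i+1) − y_i)/h_i = 3, 1/3:
  3·M_0 + 12·M_1 + 3·M_2 = 6(Δ_1 - Δ_0) = -16
Clamped end conditions give two more equations: 2h_0·M_0 + h_0·M_1 = 6(Δ_0 - g'(-1)) = 36 and h_1·M_1 + 2h_1·M_2 = 6(g'(5) - Δ_1) = 34.
Solving: M_0 = 53/6, M_1 = -17/3, M_2 = 17/2.
On [-1, 2], g(x) = -1 - 3·(x + 1) + 53/12·(x + 1)² - 29/36·(x + 1)³.
With (x + 1) = 3/2: g(1/2) = 55/32.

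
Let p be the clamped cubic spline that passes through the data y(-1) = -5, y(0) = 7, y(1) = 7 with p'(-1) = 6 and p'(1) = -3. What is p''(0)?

-27

Put M_i = p'' at the i-th knot. Here h = (1, 1) and Δ = (12, 0), so the interior equations h_(i-1)·M_(i-1) + 2(h_(i-1)+h_i)·M_i + h_i·M_(i+1) = 6(Δ_i − Δ_(i-1)) read
  1·M_0 + 4·M_1 + 1·M_2 = 6(Δ_1 - Δ_0) = -72
Clamped end conditions give two more equations: 2h_0·M_0 + h_0·M_1 = 6(Δ_0 - p'(-1)) = 36 and h_1·M_1 + 2h_1·M_2 = 6(p'(1) - Δ_1) = -18.
Solving the tridiagonal system: M_0 = 63/2, M_1 = -27, M_2 = 9/2.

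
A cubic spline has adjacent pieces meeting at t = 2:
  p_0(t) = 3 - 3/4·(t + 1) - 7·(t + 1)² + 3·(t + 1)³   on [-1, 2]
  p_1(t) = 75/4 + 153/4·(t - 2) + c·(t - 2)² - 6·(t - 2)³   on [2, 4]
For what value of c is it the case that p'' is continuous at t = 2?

p_0''(t) = -14 + 18·(t + 1), so p_0''(2) = 40. On the right, p_1''(2) = 2c, so c = 20.

20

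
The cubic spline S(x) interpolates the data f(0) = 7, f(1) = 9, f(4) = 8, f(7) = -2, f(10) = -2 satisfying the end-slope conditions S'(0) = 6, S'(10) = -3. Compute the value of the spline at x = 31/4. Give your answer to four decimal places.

Put m_i = S'' at the i-th knot. Here h = (1, 3, 3, 3) and Δ = (2, -1/3, -10/3, 0), so the interior equations h_(i-1)·m_(i-1) + 2(h_(i-1)+h_i)·m_i + h_i·m_(i+1) = 6(Δ_i − Δ_(i-1)) read
  1·m_0 + 8·m_1 + 3·m_2 = 6(Δ_1 - Δ_0) = -14
  3·m_1 + 12·m_2 + 3·m_3 = 6(Δ_2 - Δ_1) = -18
  3·m_2 + 12·m_3 + 3·m_4 = 6(Δ_3 - Δ_2) = 20
Clamped end conditions give two more equations: 2h_0·m_0 + h_0·m_1 = 6(Δ_0 - S'(0)) = -24 and h_3·m_3 + 2h_3·m_4 = 6(S'(10) - Δ_3) = -18.
Solving: m_0 = -359/29, m_1 = 22/29, m_2 = -223/87, m_3 = 304/87, m_4 = -413/87.
On [7, 10], S(x) = -2 - 65/58·(x - 7) + 152/87·(x - 7)² - 239/522·(x - 7)³.
With (x - 7) = 3/4: S(31/4) = -7613/3712.

-2.0509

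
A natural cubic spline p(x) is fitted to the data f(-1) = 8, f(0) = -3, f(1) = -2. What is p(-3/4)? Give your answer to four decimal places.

With M_i denoting the second derivative at x_i, h_i = 1, 1, and Δ_i = (y_(i+1) − y_i)/h_i = -11, 1:
  1·M_0 + 4·M_1 + 1·M_2 = 6(Δ_1 - Δ_0) = 72
Natural end conditions: M_0 = M_2 = 0.
Forward elimination and back-substitution give M_0 = 0, M_1 = 18, M_2 = 0.
On [-1, 0], p(x) = 8 - 14·(x + 1) + 0·(x + 1)² + 3·(x + 1)³.
With (x + 1) = 1/4: p(-3/4) = 291/64.

4.5469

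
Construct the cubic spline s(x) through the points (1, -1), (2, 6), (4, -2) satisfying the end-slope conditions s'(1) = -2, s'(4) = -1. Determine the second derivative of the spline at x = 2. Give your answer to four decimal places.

-22.6667

With M_i denoting the second derivative at x_i, h_i = 1, 2, and Δ_i = (y_(i+1) − y_i)/h_i = 7, -4:
  1·M_0 + 6·M_1 + 2·M_2 = 6(Δ_1 - Δ_0) = -66
Clamped end conditions give two more equations: 2h_0·M_0 + h_0·M_1 = 6(Δ_0 - s'(1)) = 54 and h_1·M_1 + 2h_1·M_2 = 6(s'(4) - Δ_1) = 18.
Hence M_0 = 115/3, M_1 = -68/3, M_2 = 95/6.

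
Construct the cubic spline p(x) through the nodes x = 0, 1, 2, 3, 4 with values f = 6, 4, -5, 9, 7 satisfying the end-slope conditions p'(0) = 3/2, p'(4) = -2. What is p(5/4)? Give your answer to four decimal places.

1.0498

Let σ_i = p''(x_i). Step sizes h_i = 1, 1, 1, 1; slopes of the chords Δ_i = (y_(i+1) - y_i)/h_i = -2, -9, 14, -2.
  1·σ_0 + 4·σ_1 + 1·σ_2 = 6(Δ_1 - Δ_0) = -42
  1·σ_1 + 4·σ_2 + 1·σ_3 = 6(Δ_2 - Δ_1) = 138
  1·σ_2 + 4·σ_3 + 1·σ_4 = 6(Δ_3 - Δ_2) = -96
Clamped end conditions give two more equations: 2h_0·σ_0 + h_0·σ_1 = 6(Δ_0 - p'(0)) = -21 and h_3·σ_3 + 2h_3·σ_4 = 6(p'(4) - Δ_3) = 0.
Solving the tridiagonal system: σ_0 = 71/56, σ_1 = -659/28, σ_2 = 407/8, σ_3 = -1175/28, σ_4 = 1175/56.
On [1, 2], p(x) = 4 - 1079/112·(x - 1) - 659/56·(x - 1)² + 1389/112·(x - 1)³.
With (x - 1) = 1/4: p(5/4) = 1075/1024.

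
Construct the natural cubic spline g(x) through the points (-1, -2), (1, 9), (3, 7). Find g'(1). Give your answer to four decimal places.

Write M_i for g''(x_i). With h_i = 2, 2 and divided differences Δ_i = 11/2, -1, the continuity of g' gives the tridiagonal system
  2·M_0 + 8·M_1 + 2·M_2 = 6(Δ_1 - Δ_0) = -39
Natural end conditions: M_0 = M_2 = 0.
Solving the tridiagonal system: M_0 = 0, M_1 = -39/8, M_2 = 0.
On [1, 3], g'(x) = b_1 + 2c_1·(x - 1) + 3d_1·(x - 1)² with b_1 = Δ_1 - h_1(2M_1 + M_2)/6 = 9/4, c_1 = M_1/2 = -39/16, d_1 = (M_2 - M_1)/(6h_1) = 13/32. So g'(1) = 9/4.

2.2500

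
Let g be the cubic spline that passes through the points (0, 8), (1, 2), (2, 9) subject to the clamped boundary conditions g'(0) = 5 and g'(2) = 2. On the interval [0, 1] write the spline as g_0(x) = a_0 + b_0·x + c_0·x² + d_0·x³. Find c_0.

-27

Write M_i for g''(x_i). With h_i = 1, 1 and divided differences Δ_i = -6, 7, the continuity of g' gives the tridiagonal system
  1·M_0 + 4·M_1 + 1·M_2 = 6(Δ_1 - Δ_0) = 78
Clamped end conditions give two more equations: 2h_0·M_0 + h_0·M_1 = 6(Δ_0 - g'(0)) = -66 and h_1·M_1 + 2h_1·M_2 = 6(g'(2) - Δ_1) = -30.
Hence M_0 = -54, M_1 = 42, M_2 = -36.
On [0, 1], with g_0(x) = a_0 + b_0·x + c_0·x² + d_0·x³: c_0 = M_0/2 = -27, d_0 = (M_1 - M_0)/(6h_0) = 16, b_0 = Δ_0 - h_0(2M_0 + M_1)/6 = 5.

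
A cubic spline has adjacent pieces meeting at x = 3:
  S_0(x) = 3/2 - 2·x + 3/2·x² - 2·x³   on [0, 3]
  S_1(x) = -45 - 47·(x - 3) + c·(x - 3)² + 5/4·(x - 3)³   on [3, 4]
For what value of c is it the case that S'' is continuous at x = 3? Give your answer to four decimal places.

S_0''(x) = 3 - 12·x, so S_0''(3) = -33. On the right, S_1''(3) = 2c, so c = -33/2.

-16.5000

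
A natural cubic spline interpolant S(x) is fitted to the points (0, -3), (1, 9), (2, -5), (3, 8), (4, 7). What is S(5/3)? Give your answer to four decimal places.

With M_i denoting the second derivative at x_i, h_i = 1, 1, 1, 1, and Δ_i = (y_(i+1) − y_i)/h_i = 12, -14, 13, -1:
  1·M_0 + 4·M_1 + 1·M_2 = 6(Δ_1 - Δ_0) = -156
  1·M_1 + 4·M_2 + 1·M_3 = 6(Δ_2 - Δ_1) = 162
  1·M_2 + 4·M_3 + 1·M_4 = 6(Δ_3 - Δ_2) = -84
Natural end conditions: M_0 = M_4 = 0.
Solving the tridiagonal system: M_0 = 0, M_1 = -384/7, M_2 = 444/7, M_3 = -258/7, M_4 = 0.
On [1, 2], S(x) = 9 - 44/7·(x - 1) - 192/7·(x - 1)² + 138/7·(x - 1)³.
With (x - 1) = 2/3: S(5/3) = -97/63.

-1.5397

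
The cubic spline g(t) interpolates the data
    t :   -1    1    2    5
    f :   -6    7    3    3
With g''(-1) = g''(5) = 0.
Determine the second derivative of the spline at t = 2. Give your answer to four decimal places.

Put m_i = g'' at the i-th knot. Here h = (2, 1, 3) and Δ = (13/2, -4, 0), so the interior equations h_(i-1)·m_(i-1) + 2(h_(i-1)+h_i)·m_i + h_i·m_(i+1) = 6(Δ_i − Δ_(i-1)) read
  2·m_0 + 6·m_1 + 1·m_2 = 6(Δ_1 - Δ_0) = -63
  1·m_1 + 8·m_2 + 3·m_3 = 6(Δ_2 - Δ_1) = 24
Natural end conditions: m_0 = m_3 = 0.
Solving: m_0 = 0, m_1 = -528/47, m_2 = 207/47, m_3 = 0.

4.4043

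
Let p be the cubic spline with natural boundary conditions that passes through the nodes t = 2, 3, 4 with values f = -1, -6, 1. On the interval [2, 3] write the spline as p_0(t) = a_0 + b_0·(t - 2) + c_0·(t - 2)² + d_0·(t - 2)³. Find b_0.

-8

Let m_i = p''(x_i). Step sizes h_i = 1, 1; slopes of the chords Δ_i = (y_(i+1) - y_i)/h_i = -5, 7.
  1·m_0 + 4·m_1 + 1·m_2 = 6(Δ_1 - Δ_0) = 72
Natural end conditions: m_0 = m_2 = 0.
Hence m_0 = 0, m_1 = 18, m_2 = 0.
On [2, 3], with p_0(t) = a_0 + b_0·(t - 2) + c_0·(t - 2)² + d_0·(t - 2)³: c_0 = m_0/2 = 0, d_0 = (m_1 - m_0)/(6h_0) = 3, b_0 = Δ_0 - h_0(2m_0 + m_1)/6 = -8.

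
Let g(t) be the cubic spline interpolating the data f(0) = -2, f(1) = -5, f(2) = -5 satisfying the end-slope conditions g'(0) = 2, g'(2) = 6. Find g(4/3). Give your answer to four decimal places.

-6.0741

Let σ_i = g''(x_i). Step sizes h_i = 1, 1; slopes of the chords Δ_i = (y_(i+1) - y_i)/h_i = -3, 0.
  1·σ_0 + 4·σ_1 + 1·σ_2 = 6(Δ_1 - Δ_0) = 18
Clamped end conditions give two more equations: 2h_0·σ_0 + h_0·σ_1 = 6(Δ_0 - g'(0)) = -30 and h_1·σ_1 + 2h_1·σ_2 = 6(g'(2) - Δ_1) = 36.
Solving: σ_0 = -35/2, σ_1 = 5, σ_2 = 31/2.
On [1, 2], g(t) = -5 - 17/4·(t - 1) + 5/2·(t - 1)² + 7/4·(t - 1)³.
With (t - 1) = 1/3: g(4/3) = -164/27.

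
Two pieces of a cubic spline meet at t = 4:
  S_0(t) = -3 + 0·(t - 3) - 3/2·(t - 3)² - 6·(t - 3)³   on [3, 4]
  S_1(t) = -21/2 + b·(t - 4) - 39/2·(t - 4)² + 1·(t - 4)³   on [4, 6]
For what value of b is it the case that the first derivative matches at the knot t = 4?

S_0'(t) = 0 - 3·(t - 3) - 18·(t - 3)², so S_0'(4) = -21. On the right, S_1'(4) = b, so b = -21.

-21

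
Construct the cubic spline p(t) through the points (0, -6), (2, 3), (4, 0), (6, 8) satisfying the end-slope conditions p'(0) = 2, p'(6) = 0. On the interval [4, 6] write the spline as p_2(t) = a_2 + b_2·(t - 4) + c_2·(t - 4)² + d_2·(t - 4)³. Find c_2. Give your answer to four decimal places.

Write m_i for p''(x_i). With h_i = 2, 2, 2 and divided differences Δ_i = 9/2, -3/2, 4, the continuity of p' gives the tridiagonal system
  2·m_0 + 8·m_1 + 2·m_2 = 6(Δ_1 - Δ_0) = -36
  2·m_1 + 8·m_2 + 2·m_3 = 6(Δ_2 - Δ_1) = 33
Clamped end conditions give two more equations: 2h_0·m_0 + h_0·m_1 = 6(Δ_0 - p'(0)) = 15 and h_2·m_2 + 2h_2·m_3 = 6(p'(6) - Δ_2) = -24.
Hence m_0 = 122/15, m_1 = -263/30, m_2 = 134/15, m_3 = -157/15.
On [4, 6], with p_2(t) = a_2 + b_2·(t - 4) + c_2·(t - 4)² + d_2·(t - 4)³: c_2 = m_2/2 = 67/15, d_2 = (m_3 - m_2)/(6h_2) = -97/60, b_2 = Δ_2 - h_2(2m_2 + m_3)/6 = 23/15.

4.4667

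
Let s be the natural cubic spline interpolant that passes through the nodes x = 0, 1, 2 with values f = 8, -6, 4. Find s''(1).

Let M_i = s''(x_i). Step sizes h_i = 1, 1; slopes of the chords Δ_i = (y_(i+1) - y_i)/h_i = -14, 10.
  1·M_0 + 4·M_1 + 1·M_2 = 6(Δ_1 - Δ_0) = 144
Natural end conditions: M_0 = M_2 = 0.
Solving the tridiagonal system: M_0 = 0, M_1 = 36, M_2 = 0.

36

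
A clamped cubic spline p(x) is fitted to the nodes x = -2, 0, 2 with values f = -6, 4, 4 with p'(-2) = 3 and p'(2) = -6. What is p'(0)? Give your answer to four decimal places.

Let m_i = p''(x_i). Step sizes h_i = 2, 2; slopes of the chords Δ_i = (y_(i+1) - y_i)/h_i = 5, 0.
  2·m_0 + 8·m_1 + 2·m_2 = 6(Δ_1 - Δ_0) = -30
Clamped end conditions give two more equations: 2h_0·m_0 + h_0·m_1 = 6(Δ_0 - p'(-2)) = 12 and h_1·m_1 + 2h_1·m_2 = 6(p'(2) - Δ_1) = -36.
Hence m_0 = 9/2, m_1 = -3, m_2 = -15/2.
On [0, 2], p'(x) = b_1 + 2c_1·x + 3d_1·x² with b_1 = Δ_1 - h_1(2m_1 + m_2)/6 = 9/2, c_1 = m_1/2 = -3/2, d_1 = (m_2 - m_1)/(6h_1) = -3/8. So p'(0) = 9/2.

4.5000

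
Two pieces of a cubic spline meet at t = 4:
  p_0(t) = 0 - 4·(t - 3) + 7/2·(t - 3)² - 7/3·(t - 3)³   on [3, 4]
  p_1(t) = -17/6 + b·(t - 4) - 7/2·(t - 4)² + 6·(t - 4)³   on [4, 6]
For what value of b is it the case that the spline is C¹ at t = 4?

p_0'(t) = -4 + 7·(t - 3) - 7·(t - 3)², so p_0'(4) = -4. On the right, p_1'(4) = b, so b = -4.

-4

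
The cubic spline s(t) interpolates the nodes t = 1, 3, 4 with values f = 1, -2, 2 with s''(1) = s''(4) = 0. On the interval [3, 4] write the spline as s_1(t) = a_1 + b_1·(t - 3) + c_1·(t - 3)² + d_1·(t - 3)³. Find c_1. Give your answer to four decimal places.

2.7500

Let m_i = s''(x_i). Step sizes h_i = 2, 1; slopes of the chords Δ_i = (y_(i+1) - y_i)/h_i = -3/2, 4.
  2·m_0 + 6·m_1 + 1·m_2 = 6(Δ_1 - Δ_0) = 33
Natural end conditions: m_0 = m_2 = 0.
Hence m_0 = 0, m_1 = 11/2, m_2 = 0.
On [3, 4], with s_1(t) = a_1 + b_1·(t - 3) + c_1·(t - 3)² + d_1·(t - 3)³: c_1 = m_1/2 = 11/4, d_1 = (m_2 - m_1)/(6h_1) = -11/12, b_1 = Δ_1 - h_1(2m_1 + m_2)/6 = 13/6.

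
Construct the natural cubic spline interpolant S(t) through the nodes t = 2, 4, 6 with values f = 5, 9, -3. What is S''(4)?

Put M_i = S'' at the i-th knot. Here h = (2, 2) and Δ = (2, -6), so the interior equations h_(i-1)·M_(i-1) + 2(h_(i-1)+h_i)·M_i + h_i·M_(i+1) = 6(Δ_i − Δ_(i-1)) read
  2·M_0 + 8·M_1 + 2·M_2 = 6(Δ_1 - Δ_0) = -48
Natural end conditions: M_0 = M_2 = 0.
Hence M_0 = 0, M_1 = -6, M_2 = 0.

-6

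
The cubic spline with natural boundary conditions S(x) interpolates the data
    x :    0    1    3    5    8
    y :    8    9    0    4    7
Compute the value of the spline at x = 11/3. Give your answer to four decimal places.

Put M_i = S'' at the i-th knot. Here h = (1, 2, 2, 3) and Δ = (1, -9/2, 2, 1), so the interior equations h_(i-1)·M_(i-1) + 2(h_(i-1)+h_i)·M_i + h_i·M_(i+1) = 6(Δ_i − Δ_(i-1)) read
  1·M_0 + 6·M_1 + 2·M_2 = 6(Δ_1 - Δ_0) = -33
  2·M_1 + 8·M_2 + 2·M_3 = 6(Δ_2 - Δ_1) = 39
  2·M_2 + 10·M_3 + 3·M_4 = 6(Δ_3 - Δ_2) = -6
Natural end conditions: M_0 = M_4 = 0.
Hence M_0 = 0, M_1 = -207/26, M_2 = 96/13, M_3 = -27/13, M_4 = 0.
On [3, 5], S(x) = 0 - 29/13·(x - 3) + 48/13·(x - 3)² - 41/52·(x - 3)³.
With (x - 3) = 2/3: S(11/3) = -28/351.

-0.0798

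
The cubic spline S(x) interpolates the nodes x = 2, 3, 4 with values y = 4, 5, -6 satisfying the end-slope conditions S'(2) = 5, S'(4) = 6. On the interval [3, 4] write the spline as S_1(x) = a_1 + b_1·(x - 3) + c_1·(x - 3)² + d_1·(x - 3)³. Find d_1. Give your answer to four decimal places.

17.7500

Let M_i = S''(x_i). Step sizes h_i = 1, 1; slopes of the chords Δ_i = (y_(i+1) - y_i)/h_i = 1, -11.
  1·M_0 + 4·M_1 + 1·M_2 = 6(Δ_1 - Δ_0) = -72
Clamped end conditions give two more equations: 2h_0·M_0 + h_0·M_1 = 6(Δ_0 - S'(2)) = -24 and h_1·M_1 + 2h_1·M_2 = 6(S'(4) - Δ_1) = 102.
Forward elimination and back-substitution give M_0 = 13/2, M_1 = -37, M_2 = 139/2.
On [3, 4], with S_1(x) = a_1 + b_1·(x - 3) + c_1·(x - 3)² + d_1·(x - 3)³: c_1 = M_1/2 = -37/2, d_1 = (M_2 - M_1)/(6h_1) = 71/4, b_1 = Δ_1 - h_1(2M_1 + M_2)/6 = -41/4.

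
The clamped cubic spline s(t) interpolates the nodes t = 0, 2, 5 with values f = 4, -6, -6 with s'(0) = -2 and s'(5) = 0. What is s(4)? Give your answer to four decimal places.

-6.8667

Put m_i = s'' at the i-th knot. Here h = (2, 3) and Δ = (-5, 0), so the interior equations h_(i-1)·m_(i-1) + 2(h_(i-1)+h_i)·m_i + h_i·m_(i+1) = 6(Δ_i − Δ_(i-1)) read
  2·m_0 + 10·m_1 + 3·m_2 = 6(Δ_1 - Δ_0) = 30
Clamped end conditions give two more equations: 2h_0·m_0 + h_0·m_1 = 6(Δ_0 - s'(0)) = -18 and h_1·m_1 + 2h_1·m_2 = 6(s'(5) - Δ_1) = 0.
Solving: m_0 = -71/10, m_1 = 26/5, m_2 = -13/5.
On [2, 5], s(t) = -6 - 39/10·(t - 2) + 13/5·(t - 2)² - 13/30·(t - 2)³.
With (t - 2) = 2: s(4) = -103/15.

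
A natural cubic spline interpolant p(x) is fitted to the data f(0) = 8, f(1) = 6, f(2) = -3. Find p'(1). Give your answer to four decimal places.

With m_i denoting the second derivative at x_i, h_i = 1, 1, and Δ_i = (y_(i+1) − y_i)/h_i = -2, -9:
  1·m_0 + 4·m_1 + 1·m_2 = 6(Δ_1 - Δ_0) = -42
Natural end conditions: m_0 = m_2 = 0.
Hence m_0 = 0, m_1 = -21/2, m_2 = 0.
On [1, 2], p'(x) = b_1 + 2c_1·(x - 1) + 3d_1·(x - 1)² with b_1 = Δ_1 - h_1(2m_1 + m_2)/6 = -11/2, c_1 = m_1/2 = -21/4, d_1 = (m_2 - m_1)/(6h_1) = 7/4. So p'(1) = -11/2.

-5.5000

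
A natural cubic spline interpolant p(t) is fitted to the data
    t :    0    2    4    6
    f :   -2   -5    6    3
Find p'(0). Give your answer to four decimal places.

-3.8333

Put σ_i = p'' at the i-th knot. Here h = (2, 2, 2) and Δ = (-3/2, 11/2, -3/2), so the interior equations h_(i-1)·σ_(i-1) + 2(h_(i-1)+h_i)·σ_i + h_i·σ_(i+1) = 6(Δ_i − Δ_(i-1)) read
  2·σ_0 + 8·σ_1 + 2·σ_2 = 6(Δ_1 - Δ_0) = 42
  2·σ_1 + 8·σ_2 + 2·σ_3 = 6(Δ_2 - Δ_1) = -42
Natural end conditions: σ_0 = σ_3 = 0.
Forward elimination and back-substitution give σ_0 = 0, σ_1 = 7, σ_2 = -7, σ_3 = 0.
On [0, 2], p'(t) = b_0 + 2c_0·t + 3d_0·t² with b_0 = Δ_0 - h_0(2σ_0 + σ_1)/6 = -23/6, c_0 = σ_0/2 = 0, d_0 = (σ_1 - σ_0)/(6h_0) = 7/12. So p'(0) = -23/6.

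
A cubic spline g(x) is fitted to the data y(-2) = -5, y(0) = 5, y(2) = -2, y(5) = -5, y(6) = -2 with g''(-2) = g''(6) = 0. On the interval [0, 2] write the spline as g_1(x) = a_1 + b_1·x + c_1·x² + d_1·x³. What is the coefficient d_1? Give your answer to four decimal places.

Put M_i = g'' at the i-th knot. Here h = (2, 2, 3, 1) and Δ = (5, -7/2, -1, 3), so the interior equations h_(i-1)·M_(i-1) + 2(h_(i-1)+h_i)·M_i + h_i·M_(i+1) = 6(Δ_i − Δ_(i-1)) read
  2·M_0 + 8·M_1 + 2·M_2 = 6(Δ_1 - Δ_0) = -51
  2·M_1 + 10·M_2 + 3·M_3 = 6(Δ_2 - Δ_1) = 15
  3·M_2 + 8·M_3 + 1·M_4 = 6(Δ_3 - Δ_2) = 24
Natural end conditions: M_0 = M_4 = 0.
Solving the tridiagonal system: M_0 = 0, M_1 = -3717/536, M_2 = 150/67, M_3 = 579/268, M_4 = 0.
On [0, 2], with g_1(x) = a_1 + b_1·x + c_1·x² + d_1·x³: c_1 = M_1/2 = -3717/1072, d_1 = (M_2 - M_1)/(6h_1) = 1639/2144, b_1 = Δ_1 - h_1(2M_1 + M_2)/6 = 101/268.

0.7645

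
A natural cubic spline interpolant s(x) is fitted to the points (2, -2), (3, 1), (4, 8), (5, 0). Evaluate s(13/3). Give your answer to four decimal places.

6.9136

Put M_i = s'' at the i-th knot. Here h = (1, 1, 1) and Δ = (3, 7, -8), so the interior equations h_(i-1)·M_(i-1) + 2(h_(i-1)+h_i)·M_i + h_i·M_(i+1) = 6(Δ_i − Δ_(i-1)) read
  1·M_0 + 4·M_1 + 1·M_2 = 6(Δ_1 - Δ_0) = 24
  1·M_1 + 4·M_2 + 1·M_3 = 6(Δ_2 - Δ_1) = -90
Natural end conditions: M_0 = M_3 = 0.
Solving: M_0 = 0, M_1 = 62/5, M_2 = -128/5, M_3 = 0.
On [4, 5], s(x) = 8 + 8/15·(x - 4) - 64/5·(x - 4)² + 64/15·(x - 4)³.
With (x - 4) = 1/3: s(13/3) = 560/81.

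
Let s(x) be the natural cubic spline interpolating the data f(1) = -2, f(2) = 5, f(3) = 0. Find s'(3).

Write M_i for s''(x_i). With h_i = 1, 1 and divided differences Δ_i = 7, -5, the continuity of s' gives the tridiagonal system
  1·M_0 + 4·M_1 + 1·M_2 = 6(Δ_1 - Δ_0) = -72
Natural end conditions: M_0 = M_2 = 0.
Solving the tridiagonal system: M_0 = 0, M_1 = -18, M_2 = 0.
On [2, 3], s'(x) = b_1 + 2c_1·(x - 2) + 3d_1·(x - 2)² with b_1 = Δ_1 - h_1(2M_1 + M_2)/6 = 1, c_1 = M_1/2 = -9, d_1 = (M_2 - M_1)/(6h_1) = 3. So s'(3) = -8.

-8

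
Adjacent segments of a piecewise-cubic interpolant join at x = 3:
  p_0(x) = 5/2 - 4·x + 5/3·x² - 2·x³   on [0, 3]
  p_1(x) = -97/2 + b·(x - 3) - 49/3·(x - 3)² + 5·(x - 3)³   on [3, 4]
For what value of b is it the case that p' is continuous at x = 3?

-48

p_0'(x) = -4 + 10/3·x - 6·x², so p_0'(3) = -48. On the right, p_1'(3) = b, so b = -48.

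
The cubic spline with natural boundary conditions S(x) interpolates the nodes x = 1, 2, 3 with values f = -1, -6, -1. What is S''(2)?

Write m_i for S''(x_i). With h_i = 1, 1 and divided differences Δ_i = -5, 5, the continuity of S' gives the tridiagonal system
  1·m_0 + 4·m_1 + 1·m_2 = 6(Δ_1 - Δ_0) = 60
Natural end conditions: m_0 = m_2 = 0.
Solving: m_0 = 0, m_1 = 15, m_2 = 0.

15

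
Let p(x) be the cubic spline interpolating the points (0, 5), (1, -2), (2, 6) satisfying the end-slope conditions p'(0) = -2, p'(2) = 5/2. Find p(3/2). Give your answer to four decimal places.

1.7656

Write m_i for p''(x_i). With h_i = 1, 1 and divided differences Δ_i = -7, 8, the continuity of p' gives the tridiagonal system
  1·m_0 + 4·m_1 + 1·m_2 = 6(Δ_1 - Δ_0) = 90
Clamped end conditions give two more equations: 2h_0·m_0 + h_0·m_1 = 6(Δ_0 - p'(0)) = -30 and h_1·m_1 + 2h_1·m_2 = 6(p'(2) - Δ_1) = -33.
Solving: m_0 = -141/4, m_1 = 81/2, m_2 = -147/4.
On [1, 2], p(x) = -2 + 5/8·(x - 1) + 81/4·(x - 1)² - 103/8·(x - 1)³.
With (x - 1) = 1/2: p(3/2) = 113/64.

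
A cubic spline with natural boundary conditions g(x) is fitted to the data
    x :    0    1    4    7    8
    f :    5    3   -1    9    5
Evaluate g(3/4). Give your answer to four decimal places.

3.5631

Write m_i for g''(x_i). With h_i = 1, 3, 3, 1 and divided differences Δ_i = -2, -4/3, 10/3, -4, the continuity of g' gives the tridiagonal system
  1·m_0 + 8·m_1 + 3·m_2 = 6(Δ_1 - Δ_0) = 4
  3·m_1 + 12·m_2 + 3·m_3 = 6(Δ_2 - Δ_1) = 28
  3·m_2 + 8·m_3 + 1·m_4 = 6(Δ_3 - Δ_2) = -44
Natural end conditions: m_0 = m_4 = 0.
Forward elimination and back-substitution give m_0 = 0, m_1 = -15/13, m_2 = 172/39, m_3 = -93/13, m_4 = 0.
On [0, 1], g(x) = 5 - 47/26·x + 0·x² - 5/26·x³.
With x = 3/4: g(3/4) = 5929/1664.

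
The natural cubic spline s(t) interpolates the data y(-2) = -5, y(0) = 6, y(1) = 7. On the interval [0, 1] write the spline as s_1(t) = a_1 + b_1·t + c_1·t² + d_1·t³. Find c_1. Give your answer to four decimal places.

Put M_i = s'' at the i-th knot. Here h = (2, 1) and Δ = (11/2, 1), so the interior equations h_(i-1)·M_(i-1) + 2(h_(i-1)+h_i)·M_i + h_i·M_(i+1) = 6(Δ_i − Δ_(i-1)) read
  2·M_0 + 6·M_1 + 1·M_2 = 6(Δ_1 - Δ_0) = -27
Natural end conditions: M_0 = M_2 = 0.
Hence M_0 = 0, M_1 = -9/2, M_2 = 0.
On [0, 1], with s_1(t) = a_1 + b_1·t + c_1·t² + d_1·t³: c_1 = M_1/2 = -9/4, d_1 = (M_2 - M_1)/(6h_1) = 3/4, b_1 = Δ_1 - h_1(2M_1 + M_2)/6 = 5/2.

-2.2500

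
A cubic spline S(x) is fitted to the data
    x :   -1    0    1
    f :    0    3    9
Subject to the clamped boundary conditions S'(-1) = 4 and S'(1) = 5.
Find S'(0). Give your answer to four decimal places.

Put m_i = S'' at the i-th knot. Here h = (1, 1) and Δ = (3, 6), so the interior equations h_(i-1)·m_(i-1) + 2(h_(i-1)+h_i)·m_i + h_i·m_(i+1) = 6(Δ_i − Δ_(i-1)) read
  1·m_0 + 4·m_1 + 1·m_2 = 6(Δ_1 - Δ_0) = 18
Clamped end conditions give two more equations: 2h_0·m_0 + h_0·m_1 = 6(Δ_0 - S'(-1)) = -6 and h_1·m_1 + 2h_1·m_2 = 6(S'(1) - Δ_1) = -6.
Solving the tridiagonal system: m_0 = -7, m_1 = 8, m_2 = -7.
On [0, 1], S'(x) = b_1 + 2c_1·x + 3d_1·x² with b_1 = Δ_1 - h_1(2m_1 + m_2)/6 = 9/2, c_1 = m_1/2 = 4, d_1 = (m_2 - m_1)/(6h_1) = -5/2. So S'(0) = 9/2.

4.5000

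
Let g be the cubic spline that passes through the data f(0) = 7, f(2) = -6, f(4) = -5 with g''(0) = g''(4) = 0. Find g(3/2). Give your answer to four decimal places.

With σ_i denoting the second derivative at x_i, h_i = 2, 2, and Δ_i = (y_(i+1) − y_i)/h_i = -13/2, 1/2:
  2·σ_0 + 8·σ_1 + 2·σ_2 = 6(Δ_1 - Δ_0) = 42
Natural end conditions: σ_0 = σ_2 = 0.
Forward elimination and back-substitution give σ_0 = 0, σ_1 = 21/4, σ_2 = 0.
On [0, 2], g(x) = 7 - 33/4·x + 0·x² + 7/16·x³.
With x = 3/2: g(3/2) = -499/128.

-3.8984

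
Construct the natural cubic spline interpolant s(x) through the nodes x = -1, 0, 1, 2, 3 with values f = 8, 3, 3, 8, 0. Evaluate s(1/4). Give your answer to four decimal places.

2.2852

Let m_i = s''(x_i). Step sizes h_i = 1, 1, 1, 1; slopes of the chords Δ_i = (y_(i+1) - y_i)/h_i = -5, 0, 5, -8.
  1·m_0 + 4·m_1 + 1·m_2 = 6(Δ_1 - Δ_0) = 30
  1·m_1 + 4·m_2 + 1·m_3 = 6(Δ_2 - Δ_1) = 30
  1·m_2 + 4·m_3 + 1·m_4 = 6(Δ_3 - Δ_2) = -78
Natural end conditions: m_0 = m_4 = 0.
Hence m_0 = 0, m_1 = 9/2, m_2 = 12, m_3 = -45/2, m_4 = 0.
On [0, 1], s(x) = 3 - 7/2·x + 9/4·x² + 5/4·x³.
With x = 1/4: s(1/4) = 585/256.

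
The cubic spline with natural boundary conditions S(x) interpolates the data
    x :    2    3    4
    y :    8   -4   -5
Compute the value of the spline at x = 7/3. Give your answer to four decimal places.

3.1852

Write m_i for S''(x_i). With h_i = 1, 1 and divided differences Δ_i = -12, -1, the continuity of S' gives the tridiagonal system
  1·m_0 + 4·m_1 + 1·m_2 = 6(Δ_1 - Δ_0) = 66
Natural end conditions: m_0 = m_2 = 0.
Solving the tridiagonal system: m_0 = 0, m_1 = 33/2, m_2 = 0.
On [2, 3], S(x) = 8 - 59/4·(x - 2) + 0·(x - 2)² + 11/4·(x - 2)³.
With (x - 2) = 1/3: S(7/3) = 86/27.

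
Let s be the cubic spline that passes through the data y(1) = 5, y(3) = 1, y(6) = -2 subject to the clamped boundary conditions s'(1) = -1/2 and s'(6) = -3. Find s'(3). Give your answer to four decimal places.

-1.6500

Put M_i = s'' at the i-th knot. Here h = (2, 3) and Δ = (-2, -1), so the interior equations h_(i-1)·M_(i-1) + 2(h_(i-1)+h_i)·M_i + h_i·M_(i+1) = 6(Δ_i − Δ_(i-1)) read
  2·M_0 + 10·M_1 + 3·M_2 = 6(Δ_1 - Δ_0) = 6
Clamped end conditions give two more equations: 2h_0·M_0 + h_0·M_1 = 6(Δ_0 - s'(1)) = -9 and h_1·M_1 + 2h_1·M_2 = 6(s'(6) - Δ_1) = -12.
Forward elimination and back-substitution give M_0 = -67/20, M_1 = 11/5, M_2 = -31/10.
On [3, 6], s'(t) = b_1 + 2c_1·(t - 3) + 3d_1·(t - 3)² with b_1 = Δ_1 - h_1(2M_1 + M_2)/6 = -33/20, c_1 = M_1/2 = 11/10, d_1 = (M_2 - M_1)/(6h_1) = -53/180. So s'(3) = -33/20.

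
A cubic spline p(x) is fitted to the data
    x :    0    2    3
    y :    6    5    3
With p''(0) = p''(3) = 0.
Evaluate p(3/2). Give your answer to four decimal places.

With M_i denoting the second derivative at x_i, h_i = 2, 1, and Δ_i = (y_(i+1) − y_i)/h_i = -1/2, -2:
  2·M_0 + 6·M_1 + 1·M_2 = 6(Δ_1 - Δ_0) = -9
Natural end conditions: M_0 = M_2 = 0.
Solving the tridiagonal system: M_0 = 0, M_1 = -3/2, M_2 = 0.
On [0, 2], p(x) = 6 + 0·x + 0·x² - 1/8·x³.
With x = 3/2: p(3/2) = 357/64.

5.5781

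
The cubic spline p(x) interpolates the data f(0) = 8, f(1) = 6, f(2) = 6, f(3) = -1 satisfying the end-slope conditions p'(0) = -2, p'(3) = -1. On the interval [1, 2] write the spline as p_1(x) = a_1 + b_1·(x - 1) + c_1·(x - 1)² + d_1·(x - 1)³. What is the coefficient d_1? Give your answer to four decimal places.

-4.8000

Let σ_i = p''(x_i). Step sizes h_i = 1, 1, 1; slopes of the chords Δ_i = (y_(i+1) - y_i)/h_i = -2, 0, -7.
  1·σ_0 + 4·σ_1 + 1·σ_2 = 6(Δ_1 - Δ_0) = 12
  1·σ_1 + 4·σ_2 + 1·σ_3 = 6(Δ_2 - Δ_1) = -42
Clamped end conditions give two more equations: 2h_0·σ_0 + h_0·σ_1 = 6(Δ_0 - p'(0)) = 0 and h_2·σ_2 + 2h_2·σ_3 = 6(p'(3) - Δ_2) = 36.
Forward elimination and back-substitution give σ_0 = -68/15, σ_1 = 136/15, σ_2 = -296/15, σ_3 = 418/15.
On [1, 2], with p_1(x) = a_1 + b_1·(x - 1) + c_1·(x - 1)² + d_1·(x - 1)³: c_1 = σ_1/2 = 68/15, d_1 = (σ_2 - σ_1)/(6h_1) = -24/5, b_1 = Δ_1 - h_1(2σ_1 + σ_2)/6 = 4/15.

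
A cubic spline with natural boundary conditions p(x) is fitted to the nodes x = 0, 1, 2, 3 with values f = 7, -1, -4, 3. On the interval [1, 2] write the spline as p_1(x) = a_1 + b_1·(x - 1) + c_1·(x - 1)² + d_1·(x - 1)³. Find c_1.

2

With M_i denoting the second derivative at x_i, h_i = 1, 1, 1, and Δ_i = (y_(i+1) − y_i)/h_i = -8, -3, 7:
  1·M_0 + 4·M_1 + 1·M_2 = 6(Δ_1 - Δ_0) = 30
  1·M_1 + 4·M_2 + 1·M_3 = 6(Δ_2 - Δ_1) = 60
Natural end conditions: M_0 = M_3 = 0.
Solving the tridiagonal system: M_0 = 0, M_1 = 4, M_2 = 14, M_3 = 0.
On [1, 2], with p_1(x) = a_1 + b_1·(x - 1) + c_1·(x - 1)² + d_1·(x - 1)³: c_1 = M_1/2 = 2, d_1 = (M_2 - M_1)/(6h_1) = 5/3, b_1 = Δ_1 - h_1(2M_1 + M_2)/6 = -20/3.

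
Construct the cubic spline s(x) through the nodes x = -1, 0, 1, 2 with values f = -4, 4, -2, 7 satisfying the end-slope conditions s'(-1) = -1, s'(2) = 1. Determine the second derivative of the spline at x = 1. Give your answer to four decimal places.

45.3333

With σ_i denoting the second derivative at x_i, h_i = 1, 1, 1, and Δ_i = (y_(i+1) − y_i)/h_i = 8, -6, 9:
  1·σ_0 + 4·σ_1 + 1·σ_2 = 6(Δ_1 - Δ_0) = -84
  1·σ_1 + 4·σ_2 + 1·σ_3 = 6(Δ_2 - Δ_1) = 90
Clamped end conditions give two more equations: 2h_0·σ_0 + h_0·σ_1 = 6(Δ_0 - s'(-1)) = 54 and h_2·σ_2 + 2h_2·σ_3 = 6(s'(2) - Δ_2) = -48.
Forward elimination and back-substitution give σ_0 = 148/3, σ_1 = -134/3, σ_2 = 136/3, σ_3 = -140/3.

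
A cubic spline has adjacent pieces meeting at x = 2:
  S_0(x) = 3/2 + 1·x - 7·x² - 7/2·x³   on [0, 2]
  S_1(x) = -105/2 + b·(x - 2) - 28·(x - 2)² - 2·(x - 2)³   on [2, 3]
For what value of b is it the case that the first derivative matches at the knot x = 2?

S_0'(x) = 1 - 14·x - 21/2·x², so S_0'(2) = -69. On the right, S_1'(2) = b, so b = -69.

-69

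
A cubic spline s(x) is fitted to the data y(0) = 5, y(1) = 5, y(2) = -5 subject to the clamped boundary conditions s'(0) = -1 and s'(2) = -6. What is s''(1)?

With σ_i denoting the second derivative at x_i, h_i = 1, 1, and Δ_i = (y_(i+1) − y_i)/h_i = 0, -10:
  1·σ_0 + 4·σ_1 + 1·σ_2 = 6(Δ_1 - Δ_0) = -60
Clamped end conditions give two more equations: 2h_0·σ_0 + h_0·σ_1 = 6(Δ_0 - s'(0)) = 6 and h_1·σ_1 + 2h_1·σ_2 = 6(s'(2) - Δ_1) = 24.
Hence σ_0 = 31/2, σ_1 = -25, σ_2 = 49/2.

-25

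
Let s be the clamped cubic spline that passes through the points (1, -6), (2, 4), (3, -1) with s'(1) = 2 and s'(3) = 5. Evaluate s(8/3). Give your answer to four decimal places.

Let σ_i = s''(x_i). Step sizes h_i = 1, 1; slopes of the chords Δ_i = (y_(i+1) - y_i)/h_i = 10, -5.
  1·σ_0 + 4·σ_1 + 1·σ_2 = 6(Δ_1 - Δ_0) = -90
Clamped end conditions give two more equations: 2h_0·σ_0 + h_0·σ_1 = 6(Δ_0 - s'(1)) = 48 and h_1·σ_1 + 2h_1·σ_2 = 6(s'(3) - Δ_1) = 60.
Solving the tridiagonal system: σ_0 = 48, σ_1 = -48, σ_2 = 54.
On [2, 3], s(x) = 4 + 2·(x - 2) - 24·(x - 2)² + 17·(x - 2)³.
With (x - 2) = 2/3: s(8/3) = -8/27.

-0.2963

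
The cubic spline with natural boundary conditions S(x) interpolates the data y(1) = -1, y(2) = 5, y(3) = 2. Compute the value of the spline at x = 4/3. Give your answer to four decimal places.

With m_i denoting the second derivative at x_i, h_i = 1, 1, and Δ_i = (y_(i+1) − y_i)/h_i = 6, -3:
  1·m_0 + 4·m_1 + 1·m_2 = 6(Δ_1 - Δ_0) = -54
Natural end conditions: m_0 = m_2 = 0.
Hence m_0 = 0, m_1 = -27/2, m_2 = 0.
On [1, 2], S(x) = -1 + 33/4·(x - 1) + 0·(x - 1)² - 9/4·(x - 1)³.
With (x - 1) = 1/3: S(4/3) = 5/3.

1.6667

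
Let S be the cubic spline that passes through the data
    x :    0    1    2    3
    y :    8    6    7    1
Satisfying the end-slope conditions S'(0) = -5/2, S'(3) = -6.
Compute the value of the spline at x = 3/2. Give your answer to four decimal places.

6.8542

Write M_i for S''(x_i). With h_i = 1, 1, 1 and divided differences Δ_i = -2, 1, -6, the continuity of S' gives the tridiagonal system
  1·M_0 + 4·M_1 + 1·M_2 = 6(Δ_1 - Δ_0) = 18
  1·M_1 + 4·M_2 + 1·M_3 = 6(Δ_2 - Δ_1) = -42
Clamped end conditions give two more equations: 2h_0·M_0 + h_0·M_1 = 6(Δ_0 - S'(0)) = 3 and h_2·M_2 + 2h_2·M_3 = 6(S'(3) - Δ_2) = 0.
Hence M_0 = -44/15, M_1 = 133/15, M_2 = -218/15, M_3 = 109/15.
On [1, 2], S(x) = 6 + 7/15·(x - 1) + 133/30·(x - 1)² - 39/10·(x - 1)³.
With (x - 1) = 1/2: S(3/2) = 329/48.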